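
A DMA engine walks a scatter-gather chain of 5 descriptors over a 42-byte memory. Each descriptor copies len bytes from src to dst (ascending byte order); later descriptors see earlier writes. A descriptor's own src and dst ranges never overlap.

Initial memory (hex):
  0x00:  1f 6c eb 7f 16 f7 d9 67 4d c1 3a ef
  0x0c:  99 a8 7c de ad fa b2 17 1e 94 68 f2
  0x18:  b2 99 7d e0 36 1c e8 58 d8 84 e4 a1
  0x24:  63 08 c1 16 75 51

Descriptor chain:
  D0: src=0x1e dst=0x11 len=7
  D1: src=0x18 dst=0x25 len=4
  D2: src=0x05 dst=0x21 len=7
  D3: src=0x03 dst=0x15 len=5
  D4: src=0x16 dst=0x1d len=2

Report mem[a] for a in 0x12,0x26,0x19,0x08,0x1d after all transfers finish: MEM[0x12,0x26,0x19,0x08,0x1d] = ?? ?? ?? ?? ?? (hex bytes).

MEM[0x12,0x26,0x19,0x08,0x1d] = 58 3a 67 4d 16

D0: mem[0x11..0x17] <- [e8 58 d8 84 e4 a1 63]
D1: mem[0x25..0x28] <- [b2 99 7d e0]
D2: mem[0x21..0x27] <- [f7 d9 67 4d c1 3a ef]
D3: mem[0x15..0x19] <- [7f 16 f7 d9 67]
D4: mem[0x1d..0x1e] <- [16 f7]
query mem[0x12]=0x58, mem[0x26]=0x3a, mem[0x19]=0x67, mem[0x08]=0x4d, mem[0x1d]=0x16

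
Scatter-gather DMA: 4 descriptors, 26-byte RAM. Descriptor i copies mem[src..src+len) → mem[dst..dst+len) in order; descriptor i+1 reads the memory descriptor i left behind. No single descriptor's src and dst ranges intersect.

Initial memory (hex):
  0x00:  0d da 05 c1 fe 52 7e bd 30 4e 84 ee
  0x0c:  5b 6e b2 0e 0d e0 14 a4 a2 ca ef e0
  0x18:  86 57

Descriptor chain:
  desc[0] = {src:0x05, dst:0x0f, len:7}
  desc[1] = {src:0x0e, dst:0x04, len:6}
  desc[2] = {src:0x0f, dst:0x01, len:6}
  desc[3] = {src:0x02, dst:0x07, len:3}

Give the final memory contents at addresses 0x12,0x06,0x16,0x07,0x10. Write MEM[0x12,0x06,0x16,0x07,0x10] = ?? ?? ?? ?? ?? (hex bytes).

MEM[0x12,0x06,0x16,0x07,0x10] = 30 84 ef 7e 7e

  after D0: wrote 7B at 0x0f = 527ebd304e84ee
  after D1: wrote 6B at 0x04 = b2527ebd304e
  after D2: wrote 6B at 0x01 = 527ebd304e84
  after D3: wrote 3B at 0x07 = 7ebd30
query mem[0x12]=0x30, mem[0x06]=0x84, mem[0x16]=0xef, mem[0x07]=0x7e, mem[0x10]=0x7e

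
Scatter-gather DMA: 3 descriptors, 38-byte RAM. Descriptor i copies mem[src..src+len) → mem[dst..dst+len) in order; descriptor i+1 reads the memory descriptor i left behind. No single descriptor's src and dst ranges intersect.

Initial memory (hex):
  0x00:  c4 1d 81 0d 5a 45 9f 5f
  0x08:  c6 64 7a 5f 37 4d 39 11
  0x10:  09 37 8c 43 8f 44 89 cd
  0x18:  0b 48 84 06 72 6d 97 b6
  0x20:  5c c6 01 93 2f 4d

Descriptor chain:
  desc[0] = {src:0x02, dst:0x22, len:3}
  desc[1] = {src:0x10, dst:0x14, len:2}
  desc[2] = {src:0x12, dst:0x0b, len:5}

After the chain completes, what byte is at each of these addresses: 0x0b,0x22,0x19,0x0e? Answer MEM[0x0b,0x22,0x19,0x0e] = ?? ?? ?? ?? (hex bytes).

MEM[0x0b,0x22,0x19,0x0e] = 8c 81 48 37

[0] 0x02->0x22 len=3 : 81 0d 5a
[1] 0x10->0x14 len=2 : 09 37
[2] 0x12->0x0b len=5 : 8c 43 09 37 89
query mem[0x0b]=0x8c, mem[0x22]=0x81, mem[0x19]=0x48, mem[0x0e]=0x37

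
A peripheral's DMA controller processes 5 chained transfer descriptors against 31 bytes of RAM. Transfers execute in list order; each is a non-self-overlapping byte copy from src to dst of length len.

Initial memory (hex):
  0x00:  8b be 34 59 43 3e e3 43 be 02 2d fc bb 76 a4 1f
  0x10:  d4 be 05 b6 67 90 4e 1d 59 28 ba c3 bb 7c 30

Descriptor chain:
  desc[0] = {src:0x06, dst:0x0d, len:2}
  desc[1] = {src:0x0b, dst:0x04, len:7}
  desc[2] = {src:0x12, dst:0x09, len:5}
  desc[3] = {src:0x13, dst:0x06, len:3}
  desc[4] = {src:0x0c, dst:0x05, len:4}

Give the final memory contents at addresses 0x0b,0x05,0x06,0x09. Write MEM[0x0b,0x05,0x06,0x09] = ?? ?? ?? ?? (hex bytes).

D0: mem[0x0d..0x0e] <- [e3 43]
D1: mem[0x04..0x0a] <- [fc bb e3 43 1f d4 be]
D2: mem[0x09..0x0d] <- [05 b6 67 90 4e]
D3: mem[0x06..0x08] <- [b6 67 90]
D4: mem[0x05..0x08] <- [90 4e 43 1f]
query mem[0x0b]=0x67, mem[0x05]=0x90, mem[0x06]=0x4e, mem[0x09]=0x05

MEM[0x0b,0x05,0x06,0x09] = 67 90 4e 05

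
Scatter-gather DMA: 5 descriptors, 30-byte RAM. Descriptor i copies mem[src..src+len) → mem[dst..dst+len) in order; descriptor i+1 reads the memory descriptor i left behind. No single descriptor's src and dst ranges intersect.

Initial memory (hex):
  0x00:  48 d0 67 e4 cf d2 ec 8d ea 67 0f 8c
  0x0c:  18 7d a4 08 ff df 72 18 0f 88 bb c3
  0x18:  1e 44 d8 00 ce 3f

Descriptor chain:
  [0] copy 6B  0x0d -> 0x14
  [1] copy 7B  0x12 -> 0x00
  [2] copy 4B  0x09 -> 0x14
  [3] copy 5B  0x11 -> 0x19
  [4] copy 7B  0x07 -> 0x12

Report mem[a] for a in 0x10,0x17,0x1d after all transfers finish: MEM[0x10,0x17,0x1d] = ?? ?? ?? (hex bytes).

#0 dst[0x14+6] := {0x7d,0xa4,0x08,0xff,0xdf,0x72}
#1 dst[0x00+7] := {0x72,0x18,0x7d,0xa4,0x08,0xff,0xdf}
#2 dst[0x14+4] := {0x67,0x0f,0x8c,0x18}
#3 dst[0x19+5] := {0xdf,0x72,0x18,0x67,0x0f}
#4 dst[0x12+7] := {0x8d,0xea,0x67,0x0f,0x8c,0x18,0x7d}
query mem[0x10]=0xff, mem[0x17]=0x18, mem[0x1d]=0x0f

MEM[0x10,0x17,0x1d] = ff 18 0f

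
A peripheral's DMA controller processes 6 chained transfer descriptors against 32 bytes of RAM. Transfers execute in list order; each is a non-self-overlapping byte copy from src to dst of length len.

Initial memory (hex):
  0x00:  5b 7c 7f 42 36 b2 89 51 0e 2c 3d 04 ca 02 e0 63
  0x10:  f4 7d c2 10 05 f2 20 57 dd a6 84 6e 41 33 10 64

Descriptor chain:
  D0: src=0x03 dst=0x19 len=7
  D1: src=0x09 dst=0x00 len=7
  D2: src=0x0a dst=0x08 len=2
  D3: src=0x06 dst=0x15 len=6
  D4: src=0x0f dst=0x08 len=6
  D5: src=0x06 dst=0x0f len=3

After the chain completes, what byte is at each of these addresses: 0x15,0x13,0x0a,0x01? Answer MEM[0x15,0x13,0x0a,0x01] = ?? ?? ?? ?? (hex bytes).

MEM[0x15,0x13,0x0a,0x01] = 63 10 7d 3d

D0: mem[0x19..0x1f] <- [42 36 b2 89 51 0e 2c]
D1: mem[0x00..0x06] <- [2c 3d 04 ca 02 e0 63]
D2: mem[0x08..0x09] <- [3d 04]
D3: mem[0x15..0x1a] <- [63 51 3d 04 3d 04]
D4: mem[0x08..0x0d] <- [63 f4 7d c2 10 05]
D5: mem[0x0f..0x11] <- [63 51 63]
query mem[0x15]=0x63, mem[0x13]=0x10, mem[0x0a]=0x7d, mem[0x01]=0x3d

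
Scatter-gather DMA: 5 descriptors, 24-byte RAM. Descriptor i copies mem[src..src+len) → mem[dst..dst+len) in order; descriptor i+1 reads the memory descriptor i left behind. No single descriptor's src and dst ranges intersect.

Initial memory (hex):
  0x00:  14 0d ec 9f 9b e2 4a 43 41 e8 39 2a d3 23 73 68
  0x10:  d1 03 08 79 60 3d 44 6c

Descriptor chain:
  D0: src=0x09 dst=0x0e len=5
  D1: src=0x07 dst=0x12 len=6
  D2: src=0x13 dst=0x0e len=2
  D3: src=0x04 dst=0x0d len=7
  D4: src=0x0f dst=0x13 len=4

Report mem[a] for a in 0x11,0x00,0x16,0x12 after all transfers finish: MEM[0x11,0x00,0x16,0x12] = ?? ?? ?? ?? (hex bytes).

[0] 0x09->0x0e len=5 : e8 39 2a d3 23
[1] 0x07->0x12 len=6 : 43 41 e8 39 2a d3
[2] 0x13->0x0e len=2 : 41 e8
[3] 0x04->0x0d len=7 : 9b e2 4a 43 41 e8 39
[4] 0x0f->0x13 len=4 : 4a 43 41 e8
query mem[0x11]=0x41, mem[0x00]=0x14, mem[0x16]=0xe8, mem[0x12]=0xe8

MEM[0x11,0x00,0x16,0x12] = 41 14 e8 e8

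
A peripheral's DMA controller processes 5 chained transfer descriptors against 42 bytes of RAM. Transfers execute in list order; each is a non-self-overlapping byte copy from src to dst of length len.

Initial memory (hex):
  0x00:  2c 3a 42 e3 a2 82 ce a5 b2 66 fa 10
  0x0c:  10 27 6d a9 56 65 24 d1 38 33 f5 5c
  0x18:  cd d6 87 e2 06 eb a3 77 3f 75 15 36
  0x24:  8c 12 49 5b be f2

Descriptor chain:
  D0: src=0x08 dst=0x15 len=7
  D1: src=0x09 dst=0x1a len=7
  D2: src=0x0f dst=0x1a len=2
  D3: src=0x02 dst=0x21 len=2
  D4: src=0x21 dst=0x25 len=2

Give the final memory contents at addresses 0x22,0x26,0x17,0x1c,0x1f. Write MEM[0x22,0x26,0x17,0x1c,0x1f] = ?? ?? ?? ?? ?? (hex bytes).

#0 dst[0x15+7] := {0xb2,0x66,0xfa,0x10,0x10,0x27,0x6d}
#1 dst[0x1a+7] := {0x66,0xfa,0x10,0x10,0x27,0x6d,0xa9}
#2 dst[0x1a+2] := {0xa9,0x56}
#3 dst[0x21+2] := {0x42,0xe3}
#4 dst[0x25+2] := {0x42,0xe3}
query mem[0x22]=0xe3, mem[0x26]=0xe3, mem[0x17]=0xfa, mem[0x1c]=0x10, mem[0x1f]=0x6d

MEM[0x22,0x26,0x17,0x1c,0x1f] = e3 e3 fa 10 6d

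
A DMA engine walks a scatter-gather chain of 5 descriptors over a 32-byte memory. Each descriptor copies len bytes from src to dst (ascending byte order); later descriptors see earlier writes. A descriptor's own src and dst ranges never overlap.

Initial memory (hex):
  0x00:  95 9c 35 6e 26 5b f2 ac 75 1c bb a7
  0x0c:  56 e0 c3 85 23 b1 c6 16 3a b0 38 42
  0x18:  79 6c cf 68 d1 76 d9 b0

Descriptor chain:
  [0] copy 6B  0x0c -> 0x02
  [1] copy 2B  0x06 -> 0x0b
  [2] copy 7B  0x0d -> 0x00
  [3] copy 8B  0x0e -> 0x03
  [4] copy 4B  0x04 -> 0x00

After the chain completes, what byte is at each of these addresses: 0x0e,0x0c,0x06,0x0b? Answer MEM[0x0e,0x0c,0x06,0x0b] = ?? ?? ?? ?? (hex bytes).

MEM[0x0e,0x0c,0x06,0x0b] = c3 b1 b1 23

  after D0: wrote 6B at 0x02 = 56e0c38523b1
  after D1: wrote 2B at 0x0b = 23b1
  after D2: wrote 7B at 0x00 = e0c38523b1c616
  after D3: wrote 8B at 0x03 = c38523b1c6163ab0
  after D4: wrote 4B at 0x00 = 8523b1c6
query mem[0x0e]=0xc3, mem[0x0c]=0xb1, mem[0x06]=0xb1, mem[0x0b]=0x23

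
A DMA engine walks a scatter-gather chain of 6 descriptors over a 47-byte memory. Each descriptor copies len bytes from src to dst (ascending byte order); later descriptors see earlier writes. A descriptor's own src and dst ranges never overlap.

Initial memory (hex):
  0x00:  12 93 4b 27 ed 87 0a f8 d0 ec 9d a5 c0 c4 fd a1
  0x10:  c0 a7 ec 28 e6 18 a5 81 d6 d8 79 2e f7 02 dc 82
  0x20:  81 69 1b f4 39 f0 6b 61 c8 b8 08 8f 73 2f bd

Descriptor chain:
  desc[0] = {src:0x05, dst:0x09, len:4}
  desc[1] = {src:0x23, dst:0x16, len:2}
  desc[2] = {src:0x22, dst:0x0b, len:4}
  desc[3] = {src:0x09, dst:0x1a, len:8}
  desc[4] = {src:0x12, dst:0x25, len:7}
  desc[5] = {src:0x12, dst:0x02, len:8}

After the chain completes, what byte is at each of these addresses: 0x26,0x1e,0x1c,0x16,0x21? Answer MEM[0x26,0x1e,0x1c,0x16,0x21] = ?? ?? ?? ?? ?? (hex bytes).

#0 dst[0x09+4] := {0x87,0x0a,0xf8,0xd0}
#1 dst[0x16+2] := {0xf4,0x39}
#2 dst[0x0b+4] := {0x1b,0xf4,0x39,0xf0}
#3 dst[0x1a+8] := {0x87,0x0a,0x1b,0xf4,0x39,0xf0,0xa1,0xc0}
#4 dst[0x25+7] := {0xec,0x28,0xe6,0x18,0xf4,0x39,0xd6}
#5 dst[0x02+8] := {0xec,0x28,0xe6,0x18,0xf4,0x39,0xd6,0xd8}
query mem[0x26]=0x28, mem[0x1e]=0x39, mem[0x1c]=0x1b, mem[0x16]=0xf4, mem[0x21]=0xc0

MEM[0x26,0x1e,0x1c,0x16,0x21] = 28 39 1b f4 c0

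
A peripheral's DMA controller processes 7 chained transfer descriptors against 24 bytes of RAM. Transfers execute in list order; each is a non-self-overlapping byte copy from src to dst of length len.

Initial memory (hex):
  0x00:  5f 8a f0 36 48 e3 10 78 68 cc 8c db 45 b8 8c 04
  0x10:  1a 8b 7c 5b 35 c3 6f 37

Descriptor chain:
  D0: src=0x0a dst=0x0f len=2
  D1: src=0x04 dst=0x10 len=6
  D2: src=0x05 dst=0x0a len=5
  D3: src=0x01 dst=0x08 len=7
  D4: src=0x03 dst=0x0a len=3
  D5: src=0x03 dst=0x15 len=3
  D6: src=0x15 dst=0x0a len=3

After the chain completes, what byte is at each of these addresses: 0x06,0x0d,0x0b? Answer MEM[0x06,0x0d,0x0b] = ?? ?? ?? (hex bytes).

MEM[0x06,0x0d,0x0b] = 10 10 48

[0] 0x0a->0x0f len=2 : 8c db
[1] 0x04->0x10 len=6 : 48 e3 10 78 68 cc
[2] 0x05->0x0a len=5 : e3 10 78 68 cc
[3] 0x01->0x08 len=7 : 8a f0 36 48 e3 10 78
[4] 0x03->0x0a len=3 : 36 48 e3
[5] 0x03->0x15 len=3 : 36 48 e3
[6] 0x15->0x0a len=3 : 36 48 e3
query mem[0x06]=0x10, mem[0x0d]=0x10, mem[0x0b]=0x48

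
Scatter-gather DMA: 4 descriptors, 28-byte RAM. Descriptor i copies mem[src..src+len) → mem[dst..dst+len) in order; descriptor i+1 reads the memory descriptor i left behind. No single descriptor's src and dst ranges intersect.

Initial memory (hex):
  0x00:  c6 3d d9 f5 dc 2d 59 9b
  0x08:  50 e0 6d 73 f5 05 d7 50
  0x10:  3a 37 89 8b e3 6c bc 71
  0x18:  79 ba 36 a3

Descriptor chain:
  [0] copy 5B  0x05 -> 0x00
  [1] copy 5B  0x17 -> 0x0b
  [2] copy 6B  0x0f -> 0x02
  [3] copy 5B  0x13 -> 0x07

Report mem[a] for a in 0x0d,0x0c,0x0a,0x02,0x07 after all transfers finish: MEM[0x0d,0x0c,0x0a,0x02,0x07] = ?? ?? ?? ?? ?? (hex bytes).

  after D0: wrote 5B at 0x00 = 2d599b50e0
  after D1: wrote 5B at 0x0b = 7179ba36a3
  after D2: wrote 6B at 0x02 = a33a37898be3
  after D3: wrote 5B at 0x07 = 8be36cbc71
query mem[0x0d]=0xba, mem[0x0c]=0x79, mem[0x0a]=0xbc, mem[0x02]=0xa3, mem[0x07]=0x8b

MEM[0x0d,0x0c,0x0a,0x02,0x07] = ba 79 bc a3 8b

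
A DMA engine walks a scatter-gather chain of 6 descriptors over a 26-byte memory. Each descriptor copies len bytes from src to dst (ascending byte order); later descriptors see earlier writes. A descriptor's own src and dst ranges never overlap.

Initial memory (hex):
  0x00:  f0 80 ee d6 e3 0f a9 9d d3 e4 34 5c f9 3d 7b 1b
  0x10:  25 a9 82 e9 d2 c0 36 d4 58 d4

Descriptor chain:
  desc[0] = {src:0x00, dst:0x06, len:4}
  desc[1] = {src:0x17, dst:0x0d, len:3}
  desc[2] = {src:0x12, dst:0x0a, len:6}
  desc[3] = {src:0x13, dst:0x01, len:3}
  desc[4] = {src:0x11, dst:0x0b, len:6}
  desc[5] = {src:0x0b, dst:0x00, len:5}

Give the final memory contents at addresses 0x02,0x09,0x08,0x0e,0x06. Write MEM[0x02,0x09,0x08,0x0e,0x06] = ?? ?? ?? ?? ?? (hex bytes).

#0 dst[0x06+4] := {0xf0,0x80,0xee,0xd6}
#1 dst[0x0d+3] := {0xd4,0x58,0xd4}
#2 dst[0x0a+6] := {0x82,0xe9,0xd2,0xc0,0x36,0xd4}
#3 dst[0x01+3] := {0xe9,0xd2,0xc0}
#4 dst[0x0b+6] := {0xa9,0x82,0xe9,0xd2,0xc0,0x36}
#5 dst[0x00+5] := {0xa9,0x82,0xe9,0xd2,0xc0}
query mem[0x02]=0xe9, mem[0x09]=0xd6, mem[0x08]=0xee, mem[0x0e]=0xd2, mem[0x06]=0xf0

MEM[0x02,0x09,0x08,0x0e,0x06] = e9 d6 ee d2 f0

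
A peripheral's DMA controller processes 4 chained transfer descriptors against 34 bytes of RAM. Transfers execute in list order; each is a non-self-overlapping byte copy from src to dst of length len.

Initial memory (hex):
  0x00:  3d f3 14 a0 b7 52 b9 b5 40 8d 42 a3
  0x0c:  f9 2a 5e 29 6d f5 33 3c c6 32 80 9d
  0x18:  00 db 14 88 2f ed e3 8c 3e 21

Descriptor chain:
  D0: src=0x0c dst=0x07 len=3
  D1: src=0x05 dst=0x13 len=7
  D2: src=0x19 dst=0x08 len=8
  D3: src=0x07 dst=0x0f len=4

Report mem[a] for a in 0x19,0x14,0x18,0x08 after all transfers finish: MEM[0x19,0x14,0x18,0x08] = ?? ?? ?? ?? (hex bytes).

#0 dst[0x07+3] := {0xf9,0x2a,0x5e}
#1 dst[0x13+7] := {0x52,0xb9,0xf9,0x2a,0x5e,0x42,0xa3}
#2 dst[0x08+8] := {0xa3,0x14,0x88,0x2f,0xed,0xe3,0x8c,0x3e}
#3 dst[0x0f+4] := {0xf9,0xa3,0x14,0x88}
query mem[0x19]=0xa3, mem[0x14]=0xb9, mem[0x18]=0x42, mem[0x08]=0xa3

MEM[0x19,0x14,0x18,0x08] = a3 b9 42 a3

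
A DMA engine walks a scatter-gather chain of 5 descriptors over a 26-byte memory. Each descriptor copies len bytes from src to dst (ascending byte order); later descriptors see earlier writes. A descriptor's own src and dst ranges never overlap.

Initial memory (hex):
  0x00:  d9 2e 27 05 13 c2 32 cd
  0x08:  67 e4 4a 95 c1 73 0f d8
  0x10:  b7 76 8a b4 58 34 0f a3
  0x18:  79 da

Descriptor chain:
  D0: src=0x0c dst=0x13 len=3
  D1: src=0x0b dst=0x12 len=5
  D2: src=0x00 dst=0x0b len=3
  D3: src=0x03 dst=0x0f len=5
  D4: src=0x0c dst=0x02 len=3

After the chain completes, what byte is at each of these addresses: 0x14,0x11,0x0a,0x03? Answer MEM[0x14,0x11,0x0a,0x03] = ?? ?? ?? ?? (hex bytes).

[0] 0x0c->0x13 len=3 : c1 73 0f
[1] 0x0b->0x12 len=5 : 95 c1 73 0f d8
[2] 0x00->0x0b len=3 : d9 2e 27
[3] 0x03->0x0f len=5 : 05 13 c2 32 cd
[4] 0x0c->0x02 len=3 : 2e 27 0f
query mem[0x14]=0x73, mem[0x11]=0xc2, mem[0x0a]=0x4a, mem[0x03]=0x27

MEM[0x14,0x11,0x0a,0x03] = 73 c2 4a 27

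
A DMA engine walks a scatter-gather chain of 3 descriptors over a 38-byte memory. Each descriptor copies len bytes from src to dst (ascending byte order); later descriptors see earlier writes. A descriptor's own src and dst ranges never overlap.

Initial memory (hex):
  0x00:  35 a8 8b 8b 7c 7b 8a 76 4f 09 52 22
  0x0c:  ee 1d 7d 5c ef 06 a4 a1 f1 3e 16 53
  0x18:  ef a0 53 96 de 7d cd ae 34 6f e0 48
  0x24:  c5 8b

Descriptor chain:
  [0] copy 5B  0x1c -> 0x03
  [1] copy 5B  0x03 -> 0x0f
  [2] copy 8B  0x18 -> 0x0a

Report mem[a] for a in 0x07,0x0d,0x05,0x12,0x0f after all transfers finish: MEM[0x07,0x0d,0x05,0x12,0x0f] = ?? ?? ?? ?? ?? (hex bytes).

MEM[0x07,0x0d,0x05,0x12,0x0f] = 34 96 cd ae 7d

  after D0: wrote 5B at 0x03 = de7dcdae34
  after D1: wrote 5B at 0x0f = de7dcdae34
  after D2: wrote 8B at 0x0a = efa05396de7dcdae
query mem[0x07]=0x34, mem[0x0d]=0x96, mem[0x05]=0xcd, mem[0x12]=0xae, mem[0x0f]=0x7d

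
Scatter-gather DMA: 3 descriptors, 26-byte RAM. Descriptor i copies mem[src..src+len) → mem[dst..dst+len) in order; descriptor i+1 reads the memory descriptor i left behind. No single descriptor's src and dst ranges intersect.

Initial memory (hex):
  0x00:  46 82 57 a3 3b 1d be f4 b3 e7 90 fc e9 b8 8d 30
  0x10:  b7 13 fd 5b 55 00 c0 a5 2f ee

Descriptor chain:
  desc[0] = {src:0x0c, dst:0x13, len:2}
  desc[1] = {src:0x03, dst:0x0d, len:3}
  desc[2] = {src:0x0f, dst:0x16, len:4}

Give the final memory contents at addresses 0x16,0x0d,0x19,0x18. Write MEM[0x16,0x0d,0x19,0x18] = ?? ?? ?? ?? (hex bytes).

  after D0: wrote 2B at 0x13 = e9b8
  after D1: wrote 3B at 0x0d = a33b1d
  after D2: wrote 4B at 0x16 = 1db713fd
query mem[0x16]=0x1d, mem[0x0d]=0xa3, mem[0x19]=0xfd, mem[0x18]=0x13

MEM[0x16,0x0d,0x19,0x18] = 1d a3 fd 13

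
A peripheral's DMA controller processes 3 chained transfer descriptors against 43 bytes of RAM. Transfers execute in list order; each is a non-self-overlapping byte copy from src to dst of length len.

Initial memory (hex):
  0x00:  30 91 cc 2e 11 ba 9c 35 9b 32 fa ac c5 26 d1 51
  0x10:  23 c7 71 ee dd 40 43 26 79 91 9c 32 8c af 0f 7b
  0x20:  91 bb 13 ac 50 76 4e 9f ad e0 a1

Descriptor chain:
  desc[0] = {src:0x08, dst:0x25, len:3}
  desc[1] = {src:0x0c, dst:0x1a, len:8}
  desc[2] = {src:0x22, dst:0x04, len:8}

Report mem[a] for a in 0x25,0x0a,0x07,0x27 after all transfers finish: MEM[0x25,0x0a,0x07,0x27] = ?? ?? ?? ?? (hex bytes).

#0 dst[0x25+3] := {0x9b,0x32,0xfa}
#1 dst[0x1a+8] := {0xc5,0x26,0xd1,0x51,0x23,0xc7,0x71,0xee}
#2 dst[0x04+8] := {0x13,0xac,0x50,0x9b,0x32,0xfa,0xad,0xe0}
query mem[0x25]=0x9b, mem[0x0a]=0xad, mem[0x07]=0x9b, mem[0x27]=0xfa

MEM[0x25,0x0a,0x07,0x27] = 9b ad 9b fa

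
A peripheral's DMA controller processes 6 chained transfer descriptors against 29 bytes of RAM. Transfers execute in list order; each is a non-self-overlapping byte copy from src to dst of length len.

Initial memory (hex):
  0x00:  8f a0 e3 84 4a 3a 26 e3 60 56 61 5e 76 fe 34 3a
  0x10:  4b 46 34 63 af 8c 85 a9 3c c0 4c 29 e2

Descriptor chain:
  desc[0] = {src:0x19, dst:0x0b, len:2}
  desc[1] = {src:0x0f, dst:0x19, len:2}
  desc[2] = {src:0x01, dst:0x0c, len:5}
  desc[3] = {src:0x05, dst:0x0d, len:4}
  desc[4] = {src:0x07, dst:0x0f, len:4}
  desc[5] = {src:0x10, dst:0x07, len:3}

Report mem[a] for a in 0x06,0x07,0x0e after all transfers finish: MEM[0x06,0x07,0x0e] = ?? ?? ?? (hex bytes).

#0 dst[0x0b+2] := {0xc0,0x4c}
#1 dst[0x19+2] := {0x3a,0x4b}
#2 dst[0x0c+5] := {0xa0,0xe3,0x84,0x4a,0x3a}
#3 dst[0x0d+4] := {0x3a,0x26,0xe3,0x60}
#4 dst[0x0f+4] := {0xe3,0x60,0x56,0x61}
#5 dst[0x07+3] := {0x60,0x56,0x61}
query mem[0x06]=0x26, mem[0x07]=0x60, mem[0x0e]=0x26

MEM[0x06,0x07,0x0e] = 26 60 26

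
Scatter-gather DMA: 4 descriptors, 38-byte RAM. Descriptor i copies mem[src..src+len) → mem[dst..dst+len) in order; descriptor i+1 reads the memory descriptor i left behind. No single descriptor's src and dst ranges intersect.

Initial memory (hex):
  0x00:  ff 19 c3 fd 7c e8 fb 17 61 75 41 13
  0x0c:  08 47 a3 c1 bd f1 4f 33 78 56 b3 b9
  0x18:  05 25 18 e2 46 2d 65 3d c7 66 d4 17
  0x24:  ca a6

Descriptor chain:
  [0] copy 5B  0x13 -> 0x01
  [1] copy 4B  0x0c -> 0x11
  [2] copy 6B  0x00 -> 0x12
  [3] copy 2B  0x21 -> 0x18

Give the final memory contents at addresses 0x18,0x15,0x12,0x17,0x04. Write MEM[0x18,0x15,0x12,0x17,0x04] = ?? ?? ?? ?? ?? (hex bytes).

MEM[0x18,0x15,0x12,0x17,0x04] = 66 56 ff b9 b3

[0] 0x13->0x01 len=5 : 33 78 56 b3 b9
[1] 0x0c->0x11 len=4 : 08 47 a3 c1
[2] 0x00->0x12 len=6 : ff 33 78 56 b3 b9
[3] 0x21->0x18 len=2 : 66 d4
query mem[0x18]=0x66, mem[0x15]=0x56, mem[0x12]=0xff, mem[0x17]=0xb9, mem[0x04]=0xb3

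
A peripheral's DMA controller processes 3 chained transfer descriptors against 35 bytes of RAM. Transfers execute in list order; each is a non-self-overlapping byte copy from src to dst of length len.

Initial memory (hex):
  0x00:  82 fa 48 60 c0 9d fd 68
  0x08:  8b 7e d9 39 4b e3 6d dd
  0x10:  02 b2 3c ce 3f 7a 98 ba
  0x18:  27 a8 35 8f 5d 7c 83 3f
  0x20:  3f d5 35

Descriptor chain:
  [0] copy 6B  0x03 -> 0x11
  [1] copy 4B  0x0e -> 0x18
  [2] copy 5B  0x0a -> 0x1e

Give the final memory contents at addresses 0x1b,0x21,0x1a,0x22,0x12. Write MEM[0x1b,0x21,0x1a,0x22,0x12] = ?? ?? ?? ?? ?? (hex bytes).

D0: mem[0x11..0x16] <- [60 c0 9d fd 68 8b]
D1: mem[0x18..0x1b] <- [6d dd 02 60]
D2: mem[0x1e..0x22] <- [d9 39 4b e3 6d]
query mem[0x1b]=0x60, mem[0x21]=0xe3, mem[0x1a]=0x02, mem[0x22]=0x6d, mem[0x12]=0xc0

MEM[0x1b,0x21,0x1a,0x22,0x12] = 60 e3 02 6d c0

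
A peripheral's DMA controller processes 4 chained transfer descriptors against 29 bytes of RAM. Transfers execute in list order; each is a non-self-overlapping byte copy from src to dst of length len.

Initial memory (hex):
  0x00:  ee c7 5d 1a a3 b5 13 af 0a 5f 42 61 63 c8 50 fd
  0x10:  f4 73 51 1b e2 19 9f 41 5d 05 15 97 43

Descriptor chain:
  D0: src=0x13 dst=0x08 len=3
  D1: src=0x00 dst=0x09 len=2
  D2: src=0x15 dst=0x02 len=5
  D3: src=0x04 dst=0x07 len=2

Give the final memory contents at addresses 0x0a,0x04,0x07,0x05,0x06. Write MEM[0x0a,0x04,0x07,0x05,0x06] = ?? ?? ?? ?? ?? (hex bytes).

MEM[0x0a,0x04,0x07,0x05,0x06] = c7 41 41 5d 05

[0] 0x13->0x08 len=3 : 1b e2 19
[1] 0x00->0x09 len=2 : ee c7
[2] 0x15->0x02 len=5 : 19 9f 41 5d 05
[3] 0x04->0x07 len=2 : 41 5d
query mem[0x0a]=0xc7, mem[0x04]=0x41, mem[0x07]=0x41, mem[0x05]=0x5d, mem[0x06]=0x05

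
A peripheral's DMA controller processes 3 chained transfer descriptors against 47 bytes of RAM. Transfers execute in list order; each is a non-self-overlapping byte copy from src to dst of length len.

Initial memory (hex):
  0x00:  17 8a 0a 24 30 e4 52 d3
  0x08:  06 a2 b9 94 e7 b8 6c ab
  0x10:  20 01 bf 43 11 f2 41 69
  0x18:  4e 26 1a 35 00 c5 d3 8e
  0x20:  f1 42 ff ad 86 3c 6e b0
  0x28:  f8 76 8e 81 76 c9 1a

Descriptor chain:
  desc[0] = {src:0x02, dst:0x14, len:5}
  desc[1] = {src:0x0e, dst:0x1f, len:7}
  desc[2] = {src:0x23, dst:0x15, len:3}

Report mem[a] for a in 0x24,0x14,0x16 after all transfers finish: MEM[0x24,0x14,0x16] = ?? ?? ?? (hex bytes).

MEM[0x24,0x14,0x16] = 43 0a 43

#0 dst[0x14+5] := {0x0a,0x24,0x30,0xe4,0x52}
#1 dst[0x1f+7] := {0x6c,0xab,0x20,0x01,0xbf,0x43,0x0a}
#2 dst[0x15+3] := {0xbf,0x43,0x0a}
query mem[0x24]=0x43, mem[0x14]=0x0a, mem[0x16]=0x43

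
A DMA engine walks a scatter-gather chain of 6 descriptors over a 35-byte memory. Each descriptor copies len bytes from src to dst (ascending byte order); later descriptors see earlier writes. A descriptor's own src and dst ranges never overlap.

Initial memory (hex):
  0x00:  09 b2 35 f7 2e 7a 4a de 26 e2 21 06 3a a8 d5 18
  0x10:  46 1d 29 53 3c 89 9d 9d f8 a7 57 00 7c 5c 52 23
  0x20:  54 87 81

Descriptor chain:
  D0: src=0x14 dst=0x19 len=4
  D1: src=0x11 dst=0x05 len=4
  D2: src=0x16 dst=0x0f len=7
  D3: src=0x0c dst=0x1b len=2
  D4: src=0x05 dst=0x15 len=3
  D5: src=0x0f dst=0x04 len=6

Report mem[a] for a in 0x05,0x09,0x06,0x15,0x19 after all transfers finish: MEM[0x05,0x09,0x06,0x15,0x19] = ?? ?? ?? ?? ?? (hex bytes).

MEM[0x05,0x09,0x06,0x15,0x19] = 9d 9d f8 1d 3c

[0] 0x14->0x19 len=4 : 3c 89 9d 9d
[1] 0x11->0x05 len=4 : 1d 29 53 3c
[2] 0x16->0x0f len=7 : 9d 9d f8 3c 89 9d 9d
[3] 0x0c->0x1b len=2 : 3a a8
[4] 0x05->0x15 len=3 : 1d 29 53
[5] 0x0f->0x04 len=6 : 9d 9d f8 3c 89 9d
query mem[0x05]=0x9d, mem[0x09]=0x9d, mem[0x06]=0xf8, mem[0x15]=0x1d, mem[0x19]=0x3c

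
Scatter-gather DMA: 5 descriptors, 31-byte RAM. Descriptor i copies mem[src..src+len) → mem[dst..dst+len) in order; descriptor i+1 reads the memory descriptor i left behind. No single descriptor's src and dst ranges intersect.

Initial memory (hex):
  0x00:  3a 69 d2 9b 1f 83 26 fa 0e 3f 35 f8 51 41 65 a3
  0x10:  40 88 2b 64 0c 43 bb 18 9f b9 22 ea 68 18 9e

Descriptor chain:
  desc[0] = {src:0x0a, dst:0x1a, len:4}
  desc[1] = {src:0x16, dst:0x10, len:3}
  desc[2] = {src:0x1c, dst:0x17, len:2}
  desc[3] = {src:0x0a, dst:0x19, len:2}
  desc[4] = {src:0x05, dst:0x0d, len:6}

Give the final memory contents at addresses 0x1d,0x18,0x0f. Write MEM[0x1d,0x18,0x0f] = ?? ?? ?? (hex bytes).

MEM[0x1d,0x18,0x0f] = 41 41 fa

#0 dst[0x1a+4] := {0x35,0xf8,0x51,0x41}
#1 dst[0x10+3] := {0xbb,0x18,0x9f}
#2 dst[0x17+2] := {0x51,0x41}
#3 dst[0x19+2] := {0x35,0xf8}
#4 dst[0x0d+6] := {0x83,0x26,0xfa,0x0e,0x3f,0x35}
query mem[0x1d]=0x41, mem[0x18]=0x41, mem[0x0f]=0xfa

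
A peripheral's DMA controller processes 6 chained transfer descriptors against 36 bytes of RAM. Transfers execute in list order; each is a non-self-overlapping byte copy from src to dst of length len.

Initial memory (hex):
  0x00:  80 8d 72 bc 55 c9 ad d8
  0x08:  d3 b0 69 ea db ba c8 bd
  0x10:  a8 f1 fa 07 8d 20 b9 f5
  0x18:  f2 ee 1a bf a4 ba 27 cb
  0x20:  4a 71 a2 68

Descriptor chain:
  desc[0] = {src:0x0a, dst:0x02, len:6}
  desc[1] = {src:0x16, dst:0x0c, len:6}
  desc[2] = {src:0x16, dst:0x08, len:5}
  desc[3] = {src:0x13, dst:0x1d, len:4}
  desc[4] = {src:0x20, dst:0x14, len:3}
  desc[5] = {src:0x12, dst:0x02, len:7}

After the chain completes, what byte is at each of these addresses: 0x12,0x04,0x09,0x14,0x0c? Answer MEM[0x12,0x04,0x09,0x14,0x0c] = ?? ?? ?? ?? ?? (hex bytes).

MEM[0x12,0x04,0x09,0x14,0x0c] = fa b9 f5 b9 1a

#0 dst[0x02+6] := {0x69,0xea,0xdb,0xba,0xc8,0xbd}
#1 dst[0x0c+6] := {0xb9,0xf5,0xf2,0xee,0x1a,0xbf}
#2 dst[0x08+5] := {0xb9,0xf5,0xf2,0xee,0x1a}
#3 dst[0x1d+4] := {0x07,0x8d,0x20,0xb9}
#4 dst[0x14+3] := {0xb9,0x71,0xa2}
#5 dst[0x02+7] := {0xfa,0x07,0xb9,0x71,0xa2,0xf5,0xf2}
query mem[0x12]=0xfa, mem[0x04]=0xb9, mem[0x09]=0xf5, mem[0x14]=0xb9, mem[0x0c]=0x1a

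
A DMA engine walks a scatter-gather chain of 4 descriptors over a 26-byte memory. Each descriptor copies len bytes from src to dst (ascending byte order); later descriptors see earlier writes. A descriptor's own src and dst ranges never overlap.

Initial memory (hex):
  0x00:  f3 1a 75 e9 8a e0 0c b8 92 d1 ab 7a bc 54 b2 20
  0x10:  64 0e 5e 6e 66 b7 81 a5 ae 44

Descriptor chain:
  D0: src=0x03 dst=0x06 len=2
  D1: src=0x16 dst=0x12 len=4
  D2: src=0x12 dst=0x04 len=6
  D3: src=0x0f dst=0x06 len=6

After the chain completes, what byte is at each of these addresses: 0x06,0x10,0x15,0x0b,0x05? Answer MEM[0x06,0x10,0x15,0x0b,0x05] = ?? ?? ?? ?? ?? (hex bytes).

MEM[0x06,0x10,0x15,0x0b,0x05] = 20 64 44 ae a5

  after D0: wrote 2B at 0x06 = e98a
  after D1: wrote 4B at 0x12 = 81a5ae44
  after D2: wrote 6B at 0x04 = 81a5ae4481a5
  after D3: wrote 6B at 0x06 = 20640e81a5ae
query mem[0x06]=0x20, mem[0x10]=0x64, mem[0x15]=0x44, mem[0x0b]=0xae, mem[0x05]=0xa5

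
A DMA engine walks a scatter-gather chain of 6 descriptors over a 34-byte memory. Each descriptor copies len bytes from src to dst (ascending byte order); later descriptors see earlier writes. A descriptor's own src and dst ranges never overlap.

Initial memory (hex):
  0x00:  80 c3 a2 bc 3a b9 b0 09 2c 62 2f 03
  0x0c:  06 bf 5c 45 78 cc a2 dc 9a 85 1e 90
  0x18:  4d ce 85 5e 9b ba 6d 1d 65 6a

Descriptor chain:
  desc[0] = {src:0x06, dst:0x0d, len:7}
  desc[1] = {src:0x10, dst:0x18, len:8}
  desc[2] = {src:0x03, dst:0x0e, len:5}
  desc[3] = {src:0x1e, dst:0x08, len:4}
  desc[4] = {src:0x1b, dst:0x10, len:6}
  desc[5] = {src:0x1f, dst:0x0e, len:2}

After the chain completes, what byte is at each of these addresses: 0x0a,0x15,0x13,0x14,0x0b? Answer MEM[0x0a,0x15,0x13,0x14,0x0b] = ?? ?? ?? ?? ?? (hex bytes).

MEM[0x0a,0x15,0x13,0x14,0x0b] = 65 65 1e 90 6a

D0: mem[0x0d..0x13] <- [b0 09 2c 62 2f 03 06]
D1: mem[0x18..0x1f] <- [62 2f 03 06 9a 85 1e 90]
D2: mem[0x0e..0x12] <- [bc 3a b9 b0 09]
D3: mem[0x08..0x0b] <- [1e 90 65 6a]
D4: mem[0x10..0x15] <- [06 9a 85 1e 90 65]
D5: mem[0x0e..0x0f] <- [90 65]
query mem[0x0a]=0x65, mem[0x15]=0x65, mem[0x13]=0x1e, mem[0x14]=0x90, mem[0x0b]=0x6a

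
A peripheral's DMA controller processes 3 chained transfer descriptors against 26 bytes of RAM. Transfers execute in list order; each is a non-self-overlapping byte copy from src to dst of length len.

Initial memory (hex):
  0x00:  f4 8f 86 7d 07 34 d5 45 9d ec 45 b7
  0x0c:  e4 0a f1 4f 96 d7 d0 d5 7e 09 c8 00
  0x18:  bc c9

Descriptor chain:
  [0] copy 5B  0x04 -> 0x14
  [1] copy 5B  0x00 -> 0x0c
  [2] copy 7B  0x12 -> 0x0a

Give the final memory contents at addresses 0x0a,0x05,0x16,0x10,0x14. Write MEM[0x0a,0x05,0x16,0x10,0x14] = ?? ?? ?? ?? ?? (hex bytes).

MEM[0x0a,0x05,0x16,0x10,0x14] = d0 34 d5 9d 07

  after D0: wrote 5B at 0x14 = 0734d5459d
  after D1: wrote 5B at 0x0c = f48f867d07
  after D2: wrote 7B at 0x0a = d0d50734d5459d
query mem[0x0a]=0xd0, mem[0x05]=0x34, mem[0x16]=0xd5, mem[0x10]=0x9d, mem[0x14]=0x07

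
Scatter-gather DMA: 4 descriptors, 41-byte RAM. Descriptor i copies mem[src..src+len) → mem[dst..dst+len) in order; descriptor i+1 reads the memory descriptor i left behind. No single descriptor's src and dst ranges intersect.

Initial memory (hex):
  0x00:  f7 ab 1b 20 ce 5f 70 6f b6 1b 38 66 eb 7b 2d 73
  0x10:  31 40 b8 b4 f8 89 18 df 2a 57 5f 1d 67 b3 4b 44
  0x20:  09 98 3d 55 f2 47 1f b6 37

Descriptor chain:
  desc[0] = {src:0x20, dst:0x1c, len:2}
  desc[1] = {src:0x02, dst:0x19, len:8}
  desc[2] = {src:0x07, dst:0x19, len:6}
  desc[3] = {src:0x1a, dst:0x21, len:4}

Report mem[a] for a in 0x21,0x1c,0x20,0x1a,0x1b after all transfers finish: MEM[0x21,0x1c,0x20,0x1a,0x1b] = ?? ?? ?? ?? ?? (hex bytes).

MEM[0x21,0x1c,0x20,0x1a,0x1b] = b6 38 1b b6 1b

D0: mem[0x1c..0x1d] <- [09 98]
D1: mem[0x19..0x20] <- [1b 20 ce 5f 70 6f b6 1b]
D2: mem[0x19..0x1e] <- [6f b6 1b 38 66 eb]
D3: mem[0x21..0x24] <- [b6 1b 38 66]
query mem[0x21]=0xb6, mem[0x1c]=0x38, mem[0x20]=0x1b, mem[0x1a]=0xb6, mem[0x1b]=0x1b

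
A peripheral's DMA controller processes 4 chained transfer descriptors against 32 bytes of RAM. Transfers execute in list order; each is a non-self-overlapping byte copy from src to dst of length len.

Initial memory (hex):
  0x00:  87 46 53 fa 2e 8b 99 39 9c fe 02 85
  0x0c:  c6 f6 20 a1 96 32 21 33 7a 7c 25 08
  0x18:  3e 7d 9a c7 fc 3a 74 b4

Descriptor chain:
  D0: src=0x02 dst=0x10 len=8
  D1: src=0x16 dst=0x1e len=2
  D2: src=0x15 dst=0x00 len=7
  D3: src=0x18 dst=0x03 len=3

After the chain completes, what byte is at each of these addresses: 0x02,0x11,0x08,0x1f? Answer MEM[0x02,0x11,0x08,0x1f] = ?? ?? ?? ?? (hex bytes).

MEM[0x02,0x11,0x08,0x1f] = fe fa 9c fe

  after D0: wrote 8B at 0x10 = 53fa2e8b99399cfe
  after D1: wrote 2B at 0x1e = 9cfe
  after D2: wrote 7B at 0x00 = 399cfe3e7d9ac7
  after D3: wrote 3B at 0x03 = 3e7d9a
query mem[0x02]=0xfe, mem[0x11]=0xfa, mem[0x08]=0x9c, mem[0x1f]=0xfe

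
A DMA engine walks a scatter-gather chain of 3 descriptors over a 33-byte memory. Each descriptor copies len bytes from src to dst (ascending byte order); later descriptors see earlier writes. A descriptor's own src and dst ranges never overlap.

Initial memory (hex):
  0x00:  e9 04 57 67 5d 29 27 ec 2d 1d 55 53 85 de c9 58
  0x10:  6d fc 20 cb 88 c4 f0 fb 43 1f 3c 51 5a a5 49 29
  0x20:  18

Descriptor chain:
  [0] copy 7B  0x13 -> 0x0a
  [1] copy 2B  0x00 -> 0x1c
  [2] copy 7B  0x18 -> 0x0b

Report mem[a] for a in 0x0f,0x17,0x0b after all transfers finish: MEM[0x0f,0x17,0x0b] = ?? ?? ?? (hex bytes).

MEM[0x0f,0x17,0x0b] = e9 fb 43

  after D0: wrote 7B at 0x0a = cb88c4f0fb431f
  after D1: wrote 2B at 0x1c = e904
  after D2: wrote 7B at 0x0b = 431f3c51e90449
query mem[0x0f]=0xe9, mem[0x17]=0xfb, mem[0x0b]=0x43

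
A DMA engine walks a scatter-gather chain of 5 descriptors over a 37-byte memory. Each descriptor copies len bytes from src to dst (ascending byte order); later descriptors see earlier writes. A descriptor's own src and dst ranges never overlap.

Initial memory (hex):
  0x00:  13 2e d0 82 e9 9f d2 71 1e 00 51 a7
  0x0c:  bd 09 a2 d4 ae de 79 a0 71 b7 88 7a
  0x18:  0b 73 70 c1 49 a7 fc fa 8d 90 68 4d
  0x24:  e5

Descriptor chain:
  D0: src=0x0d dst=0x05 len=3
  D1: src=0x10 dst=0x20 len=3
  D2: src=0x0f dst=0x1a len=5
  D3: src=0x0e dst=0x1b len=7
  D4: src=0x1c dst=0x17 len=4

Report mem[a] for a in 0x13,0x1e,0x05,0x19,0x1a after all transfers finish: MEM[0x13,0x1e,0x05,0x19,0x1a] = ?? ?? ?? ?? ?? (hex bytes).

MEM[0x13,0x1e,0x05,0x19,0x1a] = a0 de 09 de 79

#0 dst[0x05+3] := {0x09,0xa2,0xd4}
#1 dst[0x20+3] := {0xae,0xde,0x79}
#2 dst[0x1a+5] := {0xd4,0xae,0xde,0x79,0xa0}
#3 dst[0x1b+7] := {0xa2,0xd4,0xae,0xde,0x79,0xa0,0x71}
#4 dst[0x17+4] := {0xd4,0xae,0xde,0x79}
query mem[0x13]=0xa0, mem[0x1e]=0xde, mem[0x05]=0x09, mem[0x19]=0xde, mem[0x1a]=0x79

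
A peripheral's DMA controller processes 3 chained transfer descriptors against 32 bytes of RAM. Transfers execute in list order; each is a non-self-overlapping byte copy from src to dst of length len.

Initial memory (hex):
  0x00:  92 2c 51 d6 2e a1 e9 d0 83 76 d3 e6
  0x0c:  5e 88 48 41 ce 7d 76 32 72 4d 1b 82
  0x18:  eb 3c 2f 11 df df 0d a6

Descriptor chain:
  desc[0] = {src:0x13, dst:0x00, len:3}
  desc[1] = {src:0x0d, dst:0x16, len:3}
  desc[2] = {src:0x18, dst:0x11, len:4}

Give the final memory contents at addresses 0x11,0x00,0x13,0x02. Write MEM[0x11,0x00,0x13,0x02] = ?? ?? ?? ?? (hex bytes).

MEM[0x11,0x00,0x13,0x02] = 41 32 2f 4d

[0] 0x13->0x00 len=3 : 32 72 4d
[1] 0x0d->0x16 len=3 : 88 48 41
[2] 0x18->0x11 len=4 : 41 3c 2f 11
query mem[0x11]=0x41, mem[0x00]=0x32, mem[0x13]=0x2f, mem[0x02]=0x4d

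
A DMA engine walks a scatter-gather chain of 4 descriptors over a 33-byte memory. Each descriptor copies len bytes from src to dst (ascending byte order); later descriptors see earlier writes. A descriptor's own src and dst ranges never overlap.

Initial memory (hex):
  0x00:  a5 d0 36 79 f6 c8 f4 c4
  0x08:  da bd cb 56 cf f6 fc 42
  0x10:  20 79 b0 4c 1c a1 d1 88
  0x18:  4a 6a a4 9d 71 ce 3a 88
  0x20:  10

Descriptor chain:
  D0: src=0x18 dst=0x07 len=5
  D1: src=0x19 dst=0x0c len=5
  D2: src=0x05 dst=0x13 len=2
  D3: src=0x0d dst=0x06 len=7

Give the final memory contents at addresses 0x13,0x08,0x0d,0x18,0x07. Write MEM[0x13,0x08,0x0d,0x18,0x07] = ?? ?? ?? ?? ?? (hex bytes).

MEM[0x13,0x08,0x0d,0x18,0x07] = c8 71 a4 4a 9d

  after D0: wrote 5B at 0x07 = 4a6aa49d71
  after D1: wrote 5B at 0x0c = 6aa49d71ce
  after D2: wrote 2B at 0x13 = c8f4
  after D3: wrote 7B at 0x06 = a49d71ce79b0c8
query mem[0x13]=0xc8, mem[0x08]=0x71, mem[0x0d]=0xa4, mem[0x18]=0x4a, mem[0x07]=0x9d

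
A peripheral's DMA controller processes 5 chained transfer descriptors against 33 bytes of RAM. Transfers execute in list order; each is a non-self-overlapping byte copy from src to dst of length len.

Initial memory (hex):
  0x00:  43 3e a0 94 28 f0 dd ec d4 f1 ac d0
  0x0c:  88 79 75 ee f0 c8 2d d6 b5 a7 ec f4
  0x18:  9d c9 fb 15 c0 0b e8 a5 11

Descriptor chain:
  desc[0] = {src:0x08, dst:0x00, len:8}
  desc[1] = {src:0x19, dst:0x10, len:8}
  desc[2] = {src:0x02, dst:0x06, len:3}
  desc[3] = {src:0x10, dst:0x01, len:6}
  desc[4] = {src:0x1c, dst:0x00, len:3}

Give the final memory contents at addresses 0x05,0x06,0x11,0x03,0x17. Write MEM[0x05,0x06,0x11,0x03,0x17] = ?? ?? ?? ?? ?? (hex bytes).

MEM[0x05,0x06,0x11,0x03,0x17] = 0b e8 fb 15 11

#0 dst[0x00+8] := {0xd4,0xf1,0xac,0xd0,0x88,0x79,0x75,0xee}
#1 dst[0x10+8] := {0xc9,0xfb,0x15,0xc0,0x0b,0xe8,0xa5,0x11}
#2 dst[0x06+3] := {0xac,0xd0,0x88}
#3 dst[0x01+6] := {0xc9,0xfb,0x15,0xc0,0x0b,0xe8}
#4 dst[0x00+3] := {0xc0,0x0b,0xe8}
query mem[0x05]=0x0b, mem[0x06]=0xe8, mem[0x11]=0xfb, mem[0x03]=0x15, mem[0x17]=0x11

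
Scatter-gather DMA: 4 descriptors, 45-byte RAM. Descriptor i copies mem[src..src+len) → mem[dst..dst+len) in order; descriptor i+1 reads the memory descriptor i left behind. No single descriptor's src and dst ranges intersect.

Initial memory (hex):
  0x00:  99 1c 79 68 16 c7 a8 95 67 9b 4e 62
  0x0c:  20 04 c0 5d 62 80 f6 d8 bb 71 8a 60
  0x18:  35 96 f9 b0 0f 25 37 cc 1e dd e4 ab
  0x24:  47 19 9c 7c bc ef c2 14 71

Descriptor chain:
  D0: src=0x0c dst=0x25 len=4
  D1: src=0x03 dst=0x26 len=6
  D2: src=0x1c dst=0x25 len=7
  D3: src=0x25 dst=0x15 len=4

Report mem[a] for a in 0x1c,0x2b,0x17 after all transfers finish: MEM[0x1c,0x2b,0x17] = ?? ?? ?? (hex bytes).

  after D0: wrote 4B at 0x25 = 2004c05d
  after D1: wrote 6B at 0x26 = 6816c7a89567
  after D2: wrote 7B at 0x25 = 0f2537cc1edde4
  after D3: wrote 4B at 0x15 = 0f2537cc
query mem[0x1c]=0x0f, mem[0x2b]=0xe4, mem[0x17]=0x37

MEM[0x1c,0x2b,0x17] = 0f e4 37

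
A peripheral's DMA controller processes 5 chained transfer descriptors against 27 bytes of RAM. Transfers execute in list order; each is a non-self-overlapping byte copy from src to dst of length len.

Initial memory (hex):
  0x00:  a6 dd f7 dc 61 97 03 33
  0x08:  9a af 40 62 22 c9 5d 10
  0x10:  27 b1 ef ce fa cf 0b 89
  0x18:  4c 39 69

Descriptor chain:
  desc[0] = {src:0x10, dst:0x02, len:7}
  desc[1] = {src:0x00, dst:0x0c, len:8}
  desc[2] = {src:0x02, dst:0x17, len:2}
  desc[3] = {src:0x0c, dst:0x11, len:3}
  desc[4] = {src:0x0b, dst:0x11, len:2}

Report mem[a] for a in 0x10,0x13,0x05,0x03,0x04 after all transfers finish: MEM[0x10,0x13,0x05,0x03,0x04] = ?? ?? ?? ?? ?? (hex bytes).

MEM[0x10,0x13,0x05,0x03,0x04] = ef 27 ce b1 ef

  after D0: wrote 7B at 0x02 = 27b1efcefacf0b
  after D1: wrote 8B at 0x0c = a6dd27b1efcefacf
  after D2: wrote 2B at 0x17 = 27b1
  after D3: wrote 3B at 0x11 = a6dd27
  after D4: wrote 2B at 0x11 = 62a6
query mem[0x10]=0xef, mem[0x13]=0x27, mem[0x05]=0xce, mem[0x03]=0xb1, mem[0x04]=0xef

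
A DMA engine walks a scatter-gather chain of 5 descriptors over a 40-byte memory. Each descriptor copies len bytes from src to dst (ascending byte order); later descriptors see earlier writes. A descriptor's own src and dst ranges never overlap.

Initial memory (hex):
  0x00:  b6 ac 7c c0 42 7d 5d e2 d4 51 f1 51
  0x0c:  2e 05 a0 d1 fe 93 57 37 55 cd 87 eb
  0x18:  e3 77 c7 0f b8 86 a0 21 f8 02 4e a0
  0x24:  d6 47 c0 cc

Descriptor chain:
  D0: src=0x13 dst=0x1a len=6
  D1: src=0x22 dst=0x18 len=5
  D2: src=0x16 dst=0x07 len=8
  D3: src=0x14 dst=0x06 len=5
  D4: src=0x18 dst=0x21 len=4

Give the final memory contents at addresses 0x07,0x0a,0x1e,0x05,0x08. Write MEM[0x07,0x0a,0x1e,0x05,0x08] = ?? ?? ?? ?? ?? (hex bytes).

MEM[0x07,0x0a,0x1e,0x05,0x08] = cd 4e eb 7d 87

[0] 0x13->0x1a len=6 : 37 55 cd 87 eb e3
[1] 0x22->0x18 len=5 : 4e a0 d6 47 c0
[2] 0x16->0x07 len=8 : 87 eb 4e a0 d6 47 c0 87
[3] 0x14->0x06 len=5 : 55 cd 87 eb 4e
[4] 0x18->0x21 len=4 : 4e a0 d6 47
query mem[0x07]=0xcd, mem[0x0a]=0x4e, mem[0x1e]=0xeb, mem[0x05]=0x7d, mem[0x08]=0x87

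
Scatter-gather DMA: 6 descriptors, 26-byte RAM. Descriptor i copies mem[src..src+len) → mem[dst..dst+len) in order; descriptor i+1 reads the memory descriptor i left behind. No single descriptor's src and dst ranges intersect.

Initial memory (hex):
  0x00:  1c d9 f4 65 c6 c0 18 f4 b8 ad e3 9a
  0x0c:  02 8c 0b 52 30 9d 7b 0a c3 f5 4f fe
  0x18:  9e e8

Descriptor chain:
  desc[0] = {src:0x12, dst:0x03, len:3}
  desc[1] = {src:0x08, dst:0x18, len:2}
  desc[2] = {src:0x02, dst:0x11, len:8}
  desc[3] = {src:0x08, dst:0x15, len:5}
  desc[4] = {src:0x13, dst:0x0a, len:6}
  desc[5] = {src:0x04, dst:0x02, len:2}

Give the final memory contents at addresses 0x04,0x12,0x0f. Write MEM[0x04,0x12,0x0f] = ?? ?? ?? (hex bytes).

D0: mem[0x03..0x05] <- [7b 0a c3]
D1: mem[0x18..0x19] <- [b8 ad]
D2: mem[0x11..0x18] <- [f4 7b 0a c3 18 f4 b8 ad]
D3: mem[0x15..0x19] <- [b8 ad e3 9a 02]
D4: mem[0x0a..0x0f] <- [0a c3 b8 ad e3 9a]
D5: mem[0x02..0x03] <- [0a c3]
query mem[0x04]=0x0a, mem[0x12]=0x7b, mem[0x0f]=0x9a

MEM[0x04,0x12,0x0f] = 0a 7b 9a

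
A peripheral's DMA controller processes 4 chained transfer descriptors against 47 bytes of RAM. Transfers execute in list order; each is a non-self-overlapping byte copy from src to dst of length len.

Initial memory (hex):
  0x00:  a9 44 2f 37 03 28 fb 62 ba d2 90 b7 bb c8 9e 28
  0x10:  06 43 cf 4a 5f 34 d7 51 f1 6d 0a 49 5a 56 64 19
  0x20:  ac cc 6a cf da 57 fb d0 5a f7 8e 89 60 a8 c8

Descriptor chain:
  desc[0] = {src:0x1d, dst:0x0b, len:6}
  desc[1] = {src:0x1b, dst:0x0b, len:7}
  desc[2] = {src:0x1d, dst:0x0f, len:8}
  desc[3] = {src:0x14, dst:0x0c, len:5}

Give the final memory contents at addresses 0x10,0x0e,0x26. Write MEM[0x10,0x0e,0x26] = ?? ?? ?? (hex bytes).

#0 dst[0x0b+6] := {0x56,0x64,0x19,0xac,0xcc,0x6a}
#1 dst[0x0b+7] := {0x49,0x5a,0x56,0x64,0x19,0xac,0xcc}
#2 dst[0x0f+8] := {0x56,0x64,0x19,0xac,0xcc,0x6a,0xcf,0xda}
#3 dst[0x0c+5] := {0x6a,0xcf,0xda,0x51,0xf1}
query mem[0x10]=0xf1, mem[0x0e]=0xda, mem[0x26]=0xfb

MEM[0x10,0x0e,0x26] = f1 da fb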